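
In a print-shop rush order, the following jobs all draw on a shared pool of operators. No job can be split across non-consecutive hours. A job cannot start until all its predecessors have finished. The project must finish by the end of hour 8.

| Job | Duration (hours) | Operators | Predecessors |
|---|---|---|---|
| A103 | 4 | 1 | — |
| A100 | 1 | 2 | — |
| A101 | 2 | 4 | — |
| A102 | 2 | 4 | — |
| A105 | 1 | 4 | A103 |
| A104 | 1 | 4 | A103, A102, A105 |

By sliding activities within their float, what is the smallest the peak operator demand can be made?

5

Early-start (A103@1, A100@1, A101@1, A102@1, A105@5, A104@6) gives peak 11: h1:11  h2:9  h3:1  h4:1  h5:4  h6:4  h7:0  h8:0.
Shift A101→2, A102→4, A105→6, A104→7.
Schedule A103@1, A100@1, A101@2, A102@4, A105@6, A104@7: h1:3  h2:5  h3:5  h4:5  h5:4  h6:4  h7:4  h8:0 — peak 5.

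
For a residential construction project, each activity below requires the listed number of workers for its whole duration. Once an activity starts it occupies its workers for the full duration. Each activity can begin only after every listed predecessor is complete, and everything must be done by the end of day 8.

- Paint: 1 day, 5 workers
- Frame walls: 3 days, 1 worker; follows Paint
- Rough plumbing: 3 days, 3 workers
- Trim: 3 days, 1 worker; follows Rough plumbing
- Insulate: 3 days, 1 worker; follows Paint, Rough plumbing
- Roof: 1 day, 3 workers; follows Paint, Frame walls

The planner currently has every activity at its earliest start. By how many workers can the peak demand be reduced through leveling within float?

3

Early-start peak: d1:8  d2:4  d3:4  d4:3  d5:5  d6:2  d7:0  d8:0 ⇒ 8.
Leveled (Paint@1, Frame walls@2, Rough plumbing@2, Trim@5, Insulate@5, Roof@5): d1:5  d2:4  d3:4  d4:4  d5:5  d6:2  d7:2  d8:0 ⇒ 5.
Reduction 8 − 5 = 3.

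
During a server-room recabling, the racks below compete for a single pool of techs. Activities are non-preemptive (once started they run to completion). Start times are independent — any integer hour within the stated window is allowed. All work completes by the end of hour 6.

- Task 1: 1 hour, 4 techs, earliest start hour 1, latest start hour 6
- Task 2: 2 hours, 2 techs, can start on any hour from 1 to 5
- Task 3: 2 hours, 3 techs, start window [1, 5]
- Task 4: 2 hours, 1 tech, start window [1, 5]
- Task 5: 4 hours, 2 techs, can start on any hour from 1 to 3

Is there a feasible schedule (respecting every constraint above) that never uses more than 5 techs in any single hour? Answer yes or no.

yes

Schedule Task 1@1, Task 2@2, Task 3@4, Task 4@1, Task 5@2: h1:5  h2:5  h3:4  h4:5  h5:5  h6:0 — peak 5 ≤ 5.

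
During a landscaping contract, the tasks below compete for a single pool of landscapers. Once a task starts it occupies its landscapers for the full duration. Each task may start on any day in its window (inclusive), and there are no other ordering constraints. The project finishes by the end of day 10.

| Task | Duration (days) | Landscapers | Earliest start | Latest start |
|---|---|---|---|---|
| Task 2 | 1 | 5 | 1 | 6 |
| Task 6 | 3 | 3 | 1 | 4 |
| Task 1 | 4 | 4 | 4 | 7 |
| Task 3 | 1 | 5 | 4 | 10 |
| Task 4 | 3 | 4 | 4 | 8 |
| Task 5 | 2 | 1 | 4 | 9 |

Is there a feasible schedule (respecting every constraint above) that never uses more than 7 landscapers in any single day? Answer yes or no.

no

The minimum achievable peak is 8; 7 < 8, so no feasible schedule stays within the cap.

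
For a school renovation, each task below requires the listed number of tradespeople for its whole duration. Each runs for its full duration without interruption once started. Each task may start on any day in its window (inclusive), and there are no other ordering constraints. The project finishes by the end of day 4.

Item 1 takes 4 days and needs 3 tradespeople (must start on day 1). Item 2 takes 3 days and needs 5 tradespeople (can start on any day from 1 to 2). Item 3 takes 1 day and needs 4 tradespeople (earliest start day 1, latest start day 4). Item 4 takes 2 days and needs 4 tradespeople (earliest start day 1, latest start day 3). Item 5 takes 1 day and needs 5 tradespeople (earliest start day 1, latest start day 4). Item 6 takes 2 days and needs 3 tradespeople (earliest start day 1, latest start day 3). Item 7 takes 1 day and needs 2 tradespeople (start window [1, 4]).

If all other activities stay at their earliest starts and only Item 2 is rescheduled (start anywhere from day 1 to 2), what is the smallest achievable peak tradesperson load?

Item 2@1: d1:26  d2:15  d3:8  d4:3 → peak 26
Item 2@2: d1:21  d2:15  d3:8  d4:8 → peak 21
Best is Item 2@2, peak 21.

21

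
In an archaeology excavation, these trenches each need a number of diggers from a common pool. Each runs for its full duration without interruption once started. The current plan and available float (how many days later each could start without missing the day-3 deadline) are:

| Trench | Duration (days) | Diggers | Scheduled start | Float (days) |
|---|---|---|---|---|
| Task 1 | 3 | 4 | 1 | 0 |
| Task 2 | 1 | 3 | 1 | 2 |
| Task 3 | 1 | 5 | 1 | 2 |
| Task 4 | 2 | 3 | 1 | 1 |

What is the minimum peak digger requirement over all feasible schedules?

10

Early-start (Task 1@1, Task 2@1, Task 3@1, Task 4@1) gives peak 15: d1:15  d2:7  d3:4.
Shift Task 3→3.
Schedule Task 1@1, Task 2@1, Task 3@3, Task 4@1: d1:10  d2:7  d3:9 — peak 10.
No arrangement of the 18 feasible schedules does better.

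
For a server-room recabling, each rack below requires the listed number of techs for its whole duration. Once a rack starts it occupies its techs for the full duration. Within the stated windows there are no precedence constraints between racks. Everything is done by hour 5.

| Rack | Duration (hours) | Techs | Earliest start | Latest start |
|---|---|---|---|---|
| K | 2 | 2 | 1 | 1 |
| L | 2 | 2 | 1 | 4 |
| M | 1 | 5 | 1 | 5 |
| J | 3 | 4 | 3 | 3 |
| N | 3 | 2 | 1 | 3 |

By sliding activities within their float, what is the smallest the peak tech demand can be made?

Early-start (K@1, L@1, M@1, J@3, N@1) gives peak 11: h1:11  h2:6  h3:6  h4:4  h5:4.
Shift L→2, N→2.
Schedule K@1, L@2, M@1, J@3, N@2: h1:7  h2:6  h3:8  h4:6  h5:4 — peak 8.

8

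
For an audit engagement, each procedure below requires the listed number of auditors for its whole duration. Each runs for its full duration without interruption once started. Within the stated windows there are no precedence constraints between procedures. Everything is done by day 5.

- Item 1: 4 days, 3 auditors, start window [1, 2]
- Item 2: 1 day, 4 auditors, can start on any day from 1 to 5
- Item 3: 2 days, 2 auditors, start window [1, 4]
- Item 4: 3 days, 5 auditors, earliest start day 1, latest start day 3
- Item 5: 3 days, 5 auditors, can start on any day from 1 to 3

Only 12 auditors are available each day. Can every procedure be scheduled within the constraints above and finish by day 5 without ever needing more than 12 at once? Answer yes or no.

no

The minimum achievable peak is 13; 12 < 13, so no feasible schedule stays within the cap.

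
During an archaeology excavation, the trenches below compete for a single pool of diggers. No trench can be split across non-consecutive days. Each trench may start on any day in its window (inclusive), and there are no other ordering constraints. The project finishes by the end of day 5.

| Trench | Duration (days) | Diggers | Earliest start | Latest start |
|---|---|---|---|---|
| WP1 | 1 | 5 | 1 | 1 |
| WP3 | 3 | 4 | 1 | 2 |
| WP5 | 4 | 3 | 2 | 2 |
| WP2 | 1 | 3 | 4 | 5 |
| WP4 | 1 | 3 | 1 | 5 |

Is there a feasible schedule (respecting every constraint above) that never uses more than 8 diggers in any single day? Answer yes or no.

yes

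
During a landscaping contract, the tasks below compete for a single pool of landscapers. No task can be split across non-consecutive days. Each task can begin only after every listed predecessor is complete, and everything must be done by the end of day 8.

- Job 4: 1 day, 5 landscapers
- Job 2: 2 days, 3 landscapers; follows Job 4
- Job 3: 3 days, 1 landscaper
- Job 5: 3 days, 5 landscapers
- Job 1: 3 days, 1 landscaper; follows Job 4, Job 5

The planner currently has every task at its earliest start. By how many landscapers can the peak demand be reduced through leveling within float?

6

Early-start peak: d1:11  d2:9  d3:9  d4:1  d5:1  d6:1  d7:0  d8:0 ⇒ 11.
Leveled (Job 4@1, Job 2@5, Job 3@5, Job 5@2, Job 1@5): d1:5  d2:5  d3:5  d4:5  d5:5  d6:5  d7:2  d8:0 ⇒ 5.
Reduction 11 − 5 = 6.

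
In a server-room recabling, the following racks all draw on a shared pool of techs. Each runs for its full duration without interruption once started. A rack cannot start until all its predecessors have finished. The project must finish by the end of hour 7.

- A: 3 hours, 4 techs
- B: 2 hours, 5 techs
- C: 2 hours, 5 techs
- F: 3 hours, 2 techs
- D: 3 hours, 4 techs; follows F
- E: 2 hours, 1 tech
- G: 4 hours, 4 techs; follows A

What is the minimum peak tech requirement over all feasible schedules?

11

Early-start (A@1, B@1, C@1, F@1, D@4, E@1, G@4) gives peak 17: h1:17  h2:17  h3:6  h4:8  h5:8  h6:8  h7:4.
Shift C→3, D→5, E→4.
Schedule A@1, B@1, C@3, F@1, D@5, E@4, G@4: h1:11  h2:11  h3:11  h4:10  h5:9  h6:8  h7:8 — peak 11.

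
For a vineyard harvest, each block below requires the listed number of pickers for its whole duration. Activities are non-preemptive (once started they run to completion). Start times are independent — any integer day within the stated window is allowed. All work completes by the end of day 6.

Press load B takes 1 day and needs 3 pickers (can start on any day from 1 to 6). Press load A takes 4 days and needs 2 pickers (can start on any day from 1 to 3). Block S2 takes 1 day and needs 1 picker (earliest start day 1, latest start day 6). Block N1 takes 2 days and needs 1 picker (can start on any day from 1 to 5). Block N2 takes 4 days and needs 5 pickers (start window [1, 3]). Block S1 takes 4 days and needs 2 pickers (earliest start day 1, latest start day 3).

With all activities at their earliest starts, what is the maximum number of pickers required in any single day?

14

Early-start schedule: Press load B@1, Press load A@1, Block S2@1, Block N1@1, Block N2@1, Block S1@1.
Load per day: day 1: 14, day 2: 10, day 3: 9, day 4: 9, day 5: 0, day 6: 0.
Peak is 14.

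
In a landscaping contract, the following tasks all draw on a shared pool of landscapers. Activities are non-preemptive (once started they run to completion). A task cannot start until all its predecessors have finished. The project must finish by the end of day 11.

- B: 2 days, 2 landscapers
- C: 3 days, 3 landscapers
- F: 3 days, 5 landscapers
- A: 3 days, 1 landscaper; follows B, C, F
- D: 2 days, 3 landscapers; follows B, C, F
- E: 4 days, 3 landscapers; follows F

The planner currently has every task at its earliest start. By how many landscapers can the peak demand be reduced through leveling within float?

Early-start peak: d1:10  d2:10  d3:8  d4:7  d5:7  d6:4  d7:3  d8:0  d9:0  d10:0  d11:0 ⇒ 10.
Leveled (B@1, C@1, F@4, A@7, D@10, E@7): d1:5  d2:5  d3:3  d4:5  d5:5  d6:5  d7:4  d8:4  d9:4  d10:6  d11:3 ⇒ 6.
Reduction 10 − 6 = 4.

4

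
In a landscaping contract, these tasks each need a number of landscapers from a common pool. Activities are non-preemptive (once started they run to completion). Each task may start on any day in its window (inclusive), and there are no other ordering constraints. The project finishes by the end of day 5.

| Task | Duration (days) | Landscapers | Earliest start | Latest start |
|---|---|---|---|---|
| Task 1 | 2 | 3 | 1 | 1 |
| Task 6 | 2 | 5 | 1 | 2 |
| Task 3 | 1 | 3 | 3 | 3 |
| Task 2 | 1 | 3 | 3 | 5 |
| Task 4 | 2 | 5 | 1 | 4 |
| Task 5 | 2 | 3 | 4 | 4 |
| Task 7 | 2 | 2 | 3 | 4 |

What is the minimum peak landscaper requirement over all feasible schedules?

Early-start (Task 1@1, Task 6@1, Task 3@3, Task 2@3, Task 4@1, Task 5@4, Task 7@3) gives peak 13: d1:13  d2:13  d3:8  d4:5  d5:3.
Shift Task 4→4.
Schedule Task 1@1, Task 6@1, Task 3@3, Task 2@3, Task 4@4, Task 5@4, Task 7@3: d1:8  d2:8  d3:8  d4:10  d5:8 — peak 10.

10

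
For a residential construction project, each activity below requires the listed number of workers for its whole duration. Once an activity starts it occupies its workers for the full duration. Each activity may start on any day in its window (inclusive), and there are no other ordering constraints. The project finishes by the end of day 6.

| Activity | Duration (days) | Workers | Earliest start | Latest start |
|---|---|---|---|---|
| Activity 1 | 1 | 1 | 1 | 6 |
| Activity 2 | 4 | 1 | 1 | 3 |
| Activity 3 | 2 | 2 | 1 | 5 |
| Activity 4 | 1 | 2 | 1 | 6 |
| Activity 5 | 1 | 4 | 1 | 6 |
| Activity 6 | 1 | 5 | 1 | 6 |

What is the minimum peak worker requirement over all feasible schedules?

5

Early-start (Activity 1@1, Activity 2@1, Activity 3@1, Activity 4@1, Activity 5@1, Activity 6@1) gives peak 15: d1:15  d2:3  d3:1  d4:1  d5:0  d6:0.
Shift Activity 4→2, Activity 5→3, Activity 6→5.
Schedule Activity 1@1, Activity 2@1, Activity 3@1, Activity 4@2, Activity 5@3, Activity 6@5: d1:4  d2:5  d3:5  d4:1  d5:5  d6:0 — peak 5.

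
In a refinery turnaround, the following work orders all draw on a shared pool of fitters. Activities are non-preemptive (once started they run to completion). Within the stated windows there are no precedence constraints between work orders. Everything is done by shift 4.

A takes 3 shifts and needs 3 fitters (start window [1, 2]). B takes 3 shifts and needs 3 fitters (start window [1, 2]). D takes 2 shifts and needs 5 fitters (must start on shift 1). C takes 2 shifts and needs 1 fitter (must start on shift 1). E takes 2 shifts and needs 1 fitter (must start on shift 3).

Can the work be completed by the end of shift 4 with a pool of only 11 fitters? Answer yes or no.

The minimum achievable peak is 12; 11 < 12, so no feasible schedule stays within the cap.

no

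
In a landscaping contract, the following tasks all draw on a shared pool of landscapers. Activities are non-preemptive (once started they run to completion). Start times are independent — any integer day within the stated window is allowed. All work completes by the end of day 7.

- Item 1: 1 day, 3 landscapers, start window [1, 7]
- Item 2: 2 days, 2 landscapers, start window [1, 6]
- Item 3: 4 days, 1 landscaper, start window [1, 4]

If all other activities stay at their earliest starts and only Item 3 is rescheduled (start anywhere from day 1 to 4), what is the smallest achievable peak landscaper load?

Item 3@1: d1:6  d2:3  d3:1  d4:1  d5:0  d6:0  d7:0 → peak 6
Item 3@2: d1:5  d2:3  d3:1  d4:1  d5:1  d6:0  d7:0 → peak 5
Item 3@3: d1:5  d2:2  d3:1  d4:1  d5:1  d6:1  d7:0 → peak 5
Item 3@4: d1:5  d2:2  d3:0  d4:1  d5:1  d6:1  d7:1 → peak 5
Best is Item 3@2, peak 5.

5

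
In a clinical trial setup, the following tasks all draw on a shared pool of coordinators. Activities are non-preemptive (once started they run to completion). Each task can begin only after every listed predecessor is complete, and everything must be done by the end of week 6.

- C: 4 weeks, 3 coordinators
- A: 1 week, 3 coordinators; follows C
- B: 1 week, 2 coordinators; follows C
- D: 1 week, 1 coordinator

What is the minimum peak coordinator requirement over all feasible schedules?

Early-start (C@1, A@5, B@5, D@1) gives peak 5: w1:4  w2:3  w3:3  w4:3  w5:5  w6:0.
Shift B→6, D→6.
Schedule C@1, A@5, B@6, D@6: w1:3  w2:3  w3:3  w4:3  w5:3  w6:3 — peak 3.
Total coordinator-weeks = 18 over 6 weeks ⇒ peak ≥ ⌈18/6⌉ = 3, so 3 is optimal.

3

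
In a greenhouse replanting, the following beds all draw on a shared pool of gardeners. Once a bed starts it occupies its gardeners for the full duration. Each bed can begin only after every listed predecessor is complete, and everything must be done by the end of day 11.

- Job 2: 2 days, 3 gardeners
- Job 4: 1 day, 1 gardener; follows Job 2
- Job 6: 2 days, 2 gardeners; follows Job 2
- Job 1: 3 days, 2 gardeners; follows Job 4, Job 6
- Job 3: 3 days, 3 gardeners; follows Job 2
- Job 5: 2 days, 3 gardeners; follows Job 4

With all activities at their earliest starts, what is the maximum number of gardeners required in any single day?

8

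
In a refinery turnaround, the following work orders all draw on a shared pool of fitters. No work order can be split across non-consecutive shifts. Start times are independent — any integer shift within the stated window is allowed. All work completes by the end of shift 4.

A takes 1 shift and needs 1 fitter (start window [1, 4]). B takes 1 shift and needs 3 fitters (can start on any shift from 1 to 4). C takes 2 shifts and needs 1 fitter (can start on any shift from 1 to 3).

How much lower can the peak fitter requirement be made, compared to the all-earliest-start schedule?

Early-start peak: s1:5  s2:1  s3:0  s4:0 ⇒ 5.
Leveled (A@1, B@2, C@3): s1:1  s2:3  s3:1  s4:1 ⇒ 3.
Reduction 5 − 3 = 2.

2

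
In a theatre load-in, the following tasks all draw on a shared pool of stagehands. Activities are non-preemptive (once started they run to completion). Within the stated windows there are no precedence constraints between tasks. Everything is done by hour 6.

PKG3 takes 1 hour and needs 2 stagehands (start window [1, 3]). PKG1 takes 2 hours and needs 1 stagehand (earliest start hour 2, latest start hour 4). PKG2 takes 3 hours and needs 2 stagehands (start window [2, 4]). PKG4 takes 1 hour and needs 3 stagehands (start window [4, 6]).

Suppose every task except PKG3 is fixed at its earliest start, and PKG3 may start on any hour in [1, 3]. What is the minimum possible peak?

5

PKG3@1: h1:2  h2:3  h3:3  h4:5  h5:0  h6:0 → peak 5
PKG3@2: h1:0  h2:5  h3:3  h4:5  h5:0  h6:0 → peak 5
PKG3@3: h1:0  h2:3  h3:5  h4:5  h5:0  h6:0 → peak 5
Best is PKG3@1, peak 5.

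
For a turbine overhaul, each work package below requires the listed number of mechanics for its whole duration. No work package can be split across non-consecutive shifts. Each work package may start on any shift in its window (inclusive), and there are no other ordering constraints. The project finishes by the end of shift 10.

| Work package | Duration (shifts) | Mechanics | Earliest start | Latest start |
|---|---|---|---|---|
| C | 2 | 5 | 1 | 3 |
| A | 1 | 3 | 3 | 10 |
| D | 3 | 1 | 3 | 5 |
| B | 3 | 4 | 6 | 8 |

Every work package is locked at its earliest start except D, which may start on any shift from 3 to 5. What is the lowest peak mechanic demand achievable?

5

D@3: s1:5  s2:5  s3:4  s4:1  s5:1  s6:4  s7:4  s8:4  s9:0  s10:0 → peak 5
D@4: s1:5  s2:5  s3:3  s4:1  s5:1  s6:5  s7:4  s8:4  s9:0  s10:0 → peak 5
D@5: s1:5  s2:5  s3:3  s4:0  s5:1  s6:5  s7:5  s8:4  s9:0  s10:0 → peak 5
Best is D@3, peak 5.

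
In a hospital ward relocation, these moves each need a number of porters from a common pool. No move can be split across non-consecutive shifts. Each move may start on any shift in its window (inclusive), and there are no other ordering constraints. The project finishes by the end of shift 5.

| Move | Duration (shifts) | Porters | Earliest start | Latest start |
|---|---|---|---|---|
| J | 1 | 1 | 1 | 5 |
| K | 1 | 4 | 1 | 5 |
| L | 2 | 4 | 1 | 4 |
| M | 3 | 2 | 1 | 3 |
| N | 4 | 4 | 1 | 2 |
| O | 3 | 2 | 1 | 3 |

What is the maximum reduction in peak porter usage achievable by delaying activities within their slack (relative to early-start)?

8

Early-start peak: s1:17  s2:12  s3:8  s4:4  s5:0 ⇒ 17.
Leveled (J@1, K@1, L@1, M@3, N@2, O@3): s1:9  s2:8  s3:8  s4:8  s5:8 ⇒ 9.
Reduction 17 − 9 = 8.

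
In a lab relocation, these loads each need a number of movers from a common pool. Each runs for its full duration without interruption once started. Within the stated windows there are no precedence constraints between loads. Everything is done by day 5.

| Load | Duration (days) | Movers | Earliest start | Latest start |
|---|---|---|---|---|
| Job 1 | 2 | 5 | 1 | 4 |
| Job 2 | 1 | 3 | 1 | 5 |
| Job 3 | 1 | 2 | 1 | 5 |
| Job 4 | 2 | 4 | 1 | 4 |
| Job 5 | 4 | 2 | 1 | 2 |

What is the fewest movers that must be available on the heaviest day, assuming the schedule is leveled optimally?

Early-start (Job 1@1, Job 2@1, Job 3@1, Job 4@1, Job 5@1) gives peak 16: d1:16  d2:11  d3:2  d4:2  d5:0.
Shift Job 2→3, Job 4→4, Job 5→2.
Schedule Job 1@1, Job 2@3, Job 3@1, Job 4@4, Job 5@2: d1:7  d2:7  d3:5  d4:6  d5:6 — peak 7.
Total mover-days = 31 over 5 days ⇒ peak ≥ ⌈31/5⌉ = 7, so 7 is optimal.

7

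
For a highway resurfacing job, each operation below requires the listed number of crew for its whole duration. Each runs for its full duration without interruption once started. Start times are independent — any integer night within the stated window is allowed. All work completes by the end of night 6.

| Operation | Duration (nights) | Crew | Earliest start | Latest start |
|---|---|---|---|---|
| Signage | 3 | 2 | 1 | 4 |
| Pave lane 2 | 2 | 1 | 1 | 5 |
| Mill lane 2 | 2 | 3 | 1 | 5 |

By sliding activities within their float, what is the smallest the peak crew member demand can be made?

Early-start (Signage@1, Pave lane 2@1, Mill lane 2@1) gives peak 6: n1:6  n2:6  n3:2  n4:0  n5:0  n6:0.
Shift Mill lane 2→4.
Schedule Signage@1, Pave lane 2@1, Mill lane 2@4: n1:3  n2:3  n3:2  n4:3  n5:3  n6:0 — peak 3.
Total crew member-nights = 14 over 6 nights ⇒ peak ≥ ⌈14/6⌉ = 3, so 3 is optimal.

3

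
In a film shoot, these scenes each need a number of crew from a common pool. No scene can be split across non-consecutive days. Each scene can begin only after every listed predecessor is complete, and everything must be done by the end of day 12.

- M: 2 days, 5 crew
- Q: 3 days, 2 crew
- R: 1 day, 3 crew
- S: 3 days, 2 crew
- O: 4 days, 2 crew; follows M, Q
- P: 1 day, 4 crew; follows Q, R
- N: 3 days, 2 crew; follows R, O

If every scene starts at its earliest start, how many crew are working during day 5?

At early start, day 5 has: O.
Demand: 2 = 2.

2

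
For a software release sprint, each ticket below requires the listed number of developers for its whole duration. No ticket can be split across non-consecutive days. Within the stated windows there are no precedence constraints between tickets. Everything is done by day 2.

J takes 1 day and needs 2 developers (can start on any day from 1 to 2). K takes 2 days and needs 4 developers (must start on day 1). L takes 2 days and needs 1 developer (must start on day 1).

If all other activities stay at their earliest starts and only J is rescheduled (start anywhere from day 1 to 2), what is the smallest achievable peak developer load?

J@1: d1:7  d2:5 → peak 7
J@2: d1:5  d2:7 → peak 7
Best is J@1, peak 7.

7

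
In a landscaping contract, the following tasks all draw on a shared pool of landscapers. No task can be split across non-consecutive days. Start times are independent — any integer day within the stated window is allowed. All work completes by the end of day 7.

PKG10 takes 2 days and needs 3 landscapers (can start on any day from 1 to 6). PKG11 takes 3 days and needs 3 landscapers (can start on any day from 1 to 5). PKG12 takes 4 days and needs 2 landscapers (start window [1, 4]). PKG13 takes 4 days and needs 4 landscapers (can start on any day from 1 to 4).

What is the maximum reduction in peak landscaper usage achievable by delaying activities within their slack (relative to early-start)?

6

Early-start peak: d1:12  d2:12  d3:9  d4:6  d5:0  d6:0  d7:0 ⇒ 12.
Leveled (PKG10@1, PKG11@1, PKG12@3, PKG13@4): d1:6  d2:6  d3:5  d4:6  d5:6  d6:6  d7:4 ⇒ 6.
Reduction 12 − 6 = 6.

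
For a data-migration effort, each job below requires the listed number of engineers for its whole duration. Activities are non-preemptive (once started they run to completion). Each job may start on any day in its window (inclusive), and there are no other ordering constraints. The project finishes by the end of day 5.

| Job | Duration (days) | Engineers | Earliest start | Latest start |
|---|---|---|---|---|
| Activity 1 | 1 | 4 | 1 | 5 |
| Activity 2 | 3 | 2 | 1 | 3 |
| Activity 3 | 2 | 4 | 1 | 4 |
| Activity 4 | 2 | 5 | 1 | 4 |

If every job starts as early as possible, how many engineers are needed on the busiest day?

Early-start schedule: Activity 1@1, Activity 2@1, Activity 3@1, Activity 4@1.
Load per day: day 1: 15, day 2: 11, day 3: 2, day 4: 0, day 5: 0.
Peak is 15.

15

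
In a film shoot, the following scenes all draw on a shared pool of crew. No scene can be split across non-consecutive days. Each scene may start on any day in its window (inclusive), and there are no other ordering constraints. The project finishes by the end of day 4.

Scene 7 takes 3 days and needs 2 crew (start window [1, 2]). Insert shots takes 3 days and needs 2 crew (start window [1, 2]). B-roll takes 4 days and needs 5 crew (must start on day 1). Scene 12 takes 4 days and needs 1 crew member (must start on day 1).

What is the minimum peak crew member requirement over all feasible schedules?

10

Schedule Scene 7@1, Insert shots@1, B-roll@1, Scene 12@1: d1:10  d2:10  d3:10  d4:6 — peak 10.
No arrangement of the 4 feasible schedules does better.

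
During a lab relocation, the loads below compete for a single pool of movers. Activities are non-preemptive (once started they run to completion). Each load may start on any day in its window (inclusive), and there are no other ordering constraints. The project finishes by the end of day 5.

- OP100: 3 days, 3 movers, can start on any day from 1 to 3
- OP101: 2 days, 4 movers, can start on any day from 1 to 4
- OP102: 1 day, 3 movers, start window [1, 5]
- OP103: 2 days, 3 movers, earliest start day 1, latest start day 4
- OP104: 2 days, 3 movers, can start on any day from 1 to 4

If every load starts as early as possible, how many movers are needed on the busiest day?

Early-start schedule: OP100@1, OP101@1, OP102@1, OP103@1, OP104@1.
Load per day: day 1: 16, day 2: 13, day 3: 3, day 4: 0, day 5: 0.
Peak is 16.

16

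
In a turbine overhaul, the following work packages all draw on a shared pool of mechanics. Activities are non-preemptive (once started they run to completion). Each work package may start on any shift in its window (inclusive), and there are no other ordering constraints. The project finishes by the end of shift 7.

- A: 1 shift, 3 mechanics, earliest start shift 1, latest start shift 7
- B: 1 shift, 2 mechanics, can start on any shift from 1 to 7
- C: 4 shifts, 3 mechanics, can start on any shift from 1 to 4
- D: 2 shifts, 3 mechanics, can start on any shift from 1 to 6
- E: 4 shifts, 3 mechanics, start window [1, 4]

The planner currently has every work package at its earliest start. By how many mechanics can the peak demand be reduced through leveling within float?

8

Early-start peak: s1:14  s2:9  s3:6  s4:6  s5:0  s6:0  s7:0 ⇒ 14.
Leveled (A@1, B@1, C@2, D@2, E@4): s1:5  s2:6  s3:6  s4:6  s5:6  s6:3  s7:3 ⇒ 6.
Reduction 14 − 6 = 8.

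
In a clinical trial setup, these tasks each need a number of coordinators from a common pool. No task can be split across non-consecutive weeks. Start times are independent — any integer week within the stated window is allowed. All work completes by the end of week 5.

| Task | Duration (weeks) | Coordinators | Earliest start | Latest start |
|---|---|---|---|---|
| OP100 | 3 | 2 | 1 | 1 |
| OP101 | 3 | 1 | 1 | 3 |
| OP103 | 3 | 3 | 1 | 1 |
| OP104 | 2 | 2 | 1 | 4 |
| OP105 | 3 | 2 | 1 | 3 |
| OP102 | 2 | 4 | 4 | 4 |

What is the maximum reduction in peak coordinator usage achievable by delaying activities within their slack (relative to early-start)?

Early-start peak: w1:10  w2:10  w3:8  w4:4  w5:4 ⇒ 10.
Leveled (OP100@1, OP101@1, OP103@1, OP104@1, OP105@3, OP102@4): w1:8  w2:8  w3:8  w4:6  w5:6 ⇒ 8.
Reduction 10 − 8 = 2.

2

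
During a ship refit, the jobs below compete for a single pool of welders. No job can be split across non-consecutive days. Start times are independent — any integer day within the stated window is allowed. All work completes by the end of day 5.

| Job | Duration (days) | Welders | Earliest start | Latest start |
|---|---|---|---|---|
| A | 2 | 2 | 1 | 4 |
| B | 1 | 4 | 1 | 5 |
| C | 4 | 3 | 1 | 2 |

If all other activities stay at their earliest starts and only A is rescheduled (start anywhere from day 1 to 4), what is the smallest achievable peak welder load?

7

A@1: d1:9  d2:5  d3:3  d4:3  d5:0 → peak 9
A@2: d1:7  d2:5  d3:5  d4:3  d5:0 → peak 7
A@3: d1:7  d2:3  d3:5  d4:5  d5:0 → peak 7
A@4: d1:7  d2:3  d3:3  d4:5  d5:2 → peak 7
Best is A@2, peak 7.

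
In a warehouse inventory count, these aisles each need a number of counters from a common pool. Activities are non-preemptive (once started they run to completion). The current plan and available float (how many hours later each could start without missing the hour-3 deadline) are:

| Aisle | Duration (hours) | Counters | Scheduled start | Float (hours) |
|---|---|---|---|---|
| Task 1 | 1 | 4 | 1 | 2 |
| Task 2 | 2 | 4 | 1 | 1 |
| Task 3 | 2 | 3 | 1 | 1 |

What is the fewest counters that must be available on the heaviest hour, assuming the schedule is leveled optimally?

7

Early-start (Task 1@1, Task 2@1, Task 3@1) gives peak 11: h1:11  h2:7  h3:0.
Shift Task 2→2.
Schedule Task 1@1, Task 2@2, Task 3@1: h1:7  h2:7  h3:4 — peak 7.
No arrangement of the 12 feasible schedules does better.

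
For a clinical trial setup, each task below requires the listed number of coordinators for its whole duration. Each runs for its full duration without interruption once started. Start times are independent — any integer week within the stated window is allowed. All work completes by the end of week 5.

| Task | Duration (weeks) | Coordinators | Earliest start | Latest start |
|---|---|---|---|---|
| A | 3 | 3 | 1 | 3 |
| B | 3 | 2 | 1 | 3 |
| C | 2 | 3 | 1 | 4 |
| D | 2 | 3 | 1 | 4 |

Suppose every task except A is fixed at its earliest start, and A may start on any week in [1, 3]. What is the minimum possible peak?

8

A@1: w1:11  w2:11  w3:5  w4:0  w5:0 → peak 11
A@2: w1:8  w2:11  w3:5  w4:3  w5:0 → peak 11
A@3: w1:8  w2:8  w3:5  w4:3  w5:3 → peak 8
Best is A@3, peak 8.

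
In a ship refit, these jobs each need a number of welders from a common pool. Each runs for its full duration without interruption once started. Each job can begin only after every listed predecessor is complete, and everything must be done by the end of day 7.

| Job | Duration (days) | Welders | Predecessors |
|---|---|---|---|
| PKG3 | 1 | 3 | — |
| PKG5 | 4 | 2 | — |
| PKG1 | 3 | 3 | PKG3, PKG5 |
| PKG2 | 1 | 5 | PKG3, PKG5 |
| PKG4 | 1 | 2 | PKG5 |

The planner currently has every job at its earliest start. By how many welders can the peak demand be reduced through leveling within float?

Early-start peak: d1:5  d2:2  d3:2  d4:2  d5:10  d6:3  d7:3 ⇒ 10.
Leveled (PKG3@1, PKG5@1, PKG1@5, PKG2@5, PKG4@6): d1:5  d2:2  d3:2  d4:2  d5:8  d6:5  d7:3 ⇒ 8.
Reduction 10 − 8 = 2.

2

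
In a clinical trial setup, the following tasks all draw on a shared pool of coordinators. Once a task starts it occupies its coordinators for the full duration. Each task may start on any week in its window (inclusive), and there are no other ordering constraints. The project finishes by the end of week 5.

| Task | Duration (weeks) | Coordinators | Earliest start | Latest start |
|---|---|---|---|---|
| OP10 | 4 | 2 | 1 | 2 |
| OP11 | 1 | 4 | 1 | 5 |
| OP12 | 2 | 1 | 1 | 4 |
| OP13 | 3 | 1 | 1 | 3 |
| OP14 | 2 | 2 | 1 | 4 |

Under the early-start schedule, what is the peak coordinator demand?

Early-start schedule: OP10@1, OP11@1, OP12@1, OP13@1, OP14@1.
Load per week: week 1: 10, week 2: 6, week 3: 3, week 4: 2, week 5: 0.
Peak is 10.

10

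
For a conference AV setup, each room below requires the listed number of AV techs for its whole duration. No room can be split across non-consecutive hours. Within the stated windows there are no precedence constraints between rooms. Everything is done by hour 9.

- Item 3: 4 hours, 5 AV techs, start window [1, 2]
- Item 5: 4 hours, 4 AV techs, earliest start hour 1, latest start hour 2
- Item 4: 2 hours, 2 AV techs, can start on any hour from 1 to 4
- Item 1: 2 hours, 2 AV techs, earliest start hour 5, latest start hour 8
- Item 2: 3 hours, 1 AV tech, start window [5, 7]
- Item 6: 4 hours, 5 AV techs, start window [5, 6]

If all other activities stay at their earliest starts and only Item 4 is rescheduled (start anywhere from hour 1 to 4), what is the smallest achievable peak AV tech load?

11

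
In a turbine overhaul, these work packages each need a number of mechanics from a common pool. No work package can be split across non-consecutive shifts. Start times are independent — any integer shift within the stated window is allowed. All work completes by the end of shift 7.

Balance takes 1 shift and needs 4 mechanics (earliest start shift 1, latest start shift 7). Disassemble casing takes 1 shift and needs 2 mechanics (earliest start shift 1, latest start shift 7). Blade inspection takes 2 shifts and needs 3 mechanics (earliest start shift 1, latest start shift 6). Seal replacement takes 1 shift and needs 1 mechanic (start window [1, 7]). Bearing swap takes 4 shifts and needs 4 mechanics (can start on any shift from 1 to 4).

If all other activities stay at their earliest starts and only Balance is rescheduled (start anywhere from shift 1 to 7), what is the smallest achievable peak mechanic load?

10

Balance@1: s1:14  s2:7  s3:4  s4:4  s5:0  s6:0  s7:0 → peak 14
Balance@2: s1:10  s2:11  s3:4  s4:4  s5:0  s6:0  s7:0 → peak 11
Balance@3: s1:10  s2:7  s3:8  s4:4  s5:0  s6:0  s7:0 → peak 10
Balance@4: s1:10  s2:7  s3:4  s4:8  s5:0  s6:0  s7:0 → peak 10
Balance@5: s1:10  s2:7  s3:4  s4:4  s5:4  s6:0  s7:0 → peak 10
Balance@6: s1:10  s2:7  s3:4  s4:4  s5:0  s6:4  s7:0 → peak 10
Balance@7: s1:10  s2:7  s3:4  s4:4  s5:0  s6:0  s7:4 → peak 10
Best is Balance@3, peak 10.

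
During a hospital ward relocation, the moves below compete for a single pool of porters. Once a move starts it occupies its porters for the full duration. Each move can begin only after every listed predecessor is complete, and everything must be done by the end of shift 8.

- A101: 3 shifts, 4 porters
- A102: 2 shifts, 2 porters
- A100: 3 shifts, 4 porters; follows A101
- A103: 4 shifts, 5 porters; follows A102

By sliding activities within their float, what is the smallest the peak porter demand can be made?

9

Schedule A101@1, A102@1, A100@4, A103@3: s1:6  s2:6  s3:9  s4:9  s5:9  s6:9  s7:0  s8:0 — peak 9.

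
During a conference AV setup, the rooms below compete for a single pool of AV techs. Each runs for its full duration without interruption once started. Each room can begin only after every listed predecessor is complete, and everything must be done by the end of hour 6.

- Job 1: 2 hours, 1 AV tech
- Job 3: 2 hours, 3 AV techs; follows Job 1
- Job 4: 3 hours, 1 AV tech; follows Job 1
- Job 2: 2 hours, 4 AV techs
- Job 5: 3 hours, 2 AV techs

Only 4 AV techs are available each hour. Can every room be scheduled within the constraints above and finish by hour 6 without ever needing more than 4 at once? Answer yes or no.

Total AV tech-hours = 25; over 6 hours the average is 25/6 > 4, so some hour must exceed 4.

no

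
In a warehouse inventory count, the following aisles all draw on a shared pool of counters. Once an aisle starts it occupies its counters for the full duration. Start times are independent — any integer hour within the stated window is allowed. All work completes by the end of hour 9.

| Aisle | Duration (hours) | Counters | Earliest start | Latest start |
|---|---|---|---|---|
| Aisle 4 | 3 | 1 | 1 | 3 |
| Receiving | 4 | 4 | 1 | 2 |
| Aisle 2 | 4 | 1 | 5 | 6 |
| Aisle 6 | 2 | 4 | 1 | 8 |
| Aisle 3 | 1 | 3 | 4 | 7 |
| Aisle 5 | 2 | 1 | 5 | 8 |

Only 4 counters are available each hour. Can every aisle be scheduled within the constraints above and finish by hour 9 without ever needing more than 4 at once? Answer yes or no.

no

The minimum achievable peak is 5; 4 < 5, so no feasible schedule stays within the cap.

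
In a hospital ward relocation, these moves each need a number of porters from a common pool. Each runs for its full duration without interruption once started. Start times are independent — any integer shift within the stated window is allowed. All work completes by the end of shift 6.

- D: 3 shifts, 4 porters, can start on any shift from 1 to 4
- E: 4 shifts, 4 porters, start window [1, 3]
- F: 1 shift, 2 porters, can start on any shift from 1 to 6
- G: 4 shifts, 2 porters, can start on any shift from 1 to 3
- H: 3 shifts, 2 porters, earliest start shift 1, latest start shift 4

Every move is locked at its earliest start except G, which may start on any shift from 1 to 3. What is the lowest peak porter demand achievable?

12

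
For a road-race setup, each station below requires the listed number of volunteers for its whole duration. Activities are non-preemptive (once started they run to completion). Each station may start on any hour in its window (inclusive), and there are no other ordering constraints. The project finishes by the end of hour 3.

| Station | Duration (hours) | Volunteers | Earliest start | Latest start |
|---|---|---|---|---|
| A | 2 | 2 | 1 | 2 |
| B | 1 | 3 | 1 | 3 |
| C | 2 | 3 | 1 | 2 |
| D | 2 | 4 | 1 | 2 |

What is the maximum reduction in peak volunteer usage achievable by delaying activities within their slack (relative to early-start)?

3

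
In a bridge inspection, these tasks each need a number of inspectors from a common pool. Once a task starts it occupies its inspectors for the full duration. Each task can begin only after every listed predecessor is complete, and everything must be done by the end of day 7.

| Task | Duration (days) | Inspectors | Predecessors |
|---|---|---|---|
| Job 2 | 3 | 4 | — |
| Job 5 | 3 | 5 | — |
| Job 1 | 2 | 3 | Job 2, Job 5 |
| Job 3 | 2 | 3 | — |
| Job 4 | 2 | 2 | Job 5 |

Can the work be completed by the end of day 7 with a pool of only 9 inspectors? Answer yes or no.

Schedule Job 2@1, Job 5@1, Job 1@4, Job 3@4, Job 4@4: d1:9  d2:9  d3:9  d4:8  d5:8  d6:0  d7:0 — peak 9 ≤ 9.

yes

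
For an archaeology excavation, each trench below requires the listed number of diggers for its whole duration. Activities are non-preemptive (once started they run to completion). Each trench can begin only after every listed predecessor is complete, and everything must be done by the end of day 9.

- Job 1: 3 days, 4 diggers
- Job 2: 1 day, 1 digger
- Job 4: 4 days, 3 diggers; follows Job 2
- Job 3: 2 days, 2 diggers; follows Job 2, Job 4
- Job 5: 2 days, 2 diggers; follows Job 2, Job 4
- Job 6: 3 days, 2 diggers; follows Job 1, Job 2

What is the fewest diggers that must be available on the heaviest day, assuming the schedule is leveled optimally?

Early-start (Job 1@1, Job 2@1, Job 4@2, Job 3@6, Job 5@6, Job 6@4) gives peak 7: d1:5  d2:7  d3:7  d4:5  d5:5  d6:6  d7:4  d8:0  d9:0.
Shift Job 4→4, Job 3→8, Job 5→8.
Schedule Job 1@1, Job 2@1, Job 4@4, Job 3@8, Job 5@8, Job 6@4: d1:5  d2:4  d3:4  d4:5  d5:5  d6:5  d7:3  d8:4  d9:4 — peak 5.
Total digger-days = 39 over 9 days ⇒ peak ≥ ⌈39/9⌉ = 5, so 5 is optimal.

5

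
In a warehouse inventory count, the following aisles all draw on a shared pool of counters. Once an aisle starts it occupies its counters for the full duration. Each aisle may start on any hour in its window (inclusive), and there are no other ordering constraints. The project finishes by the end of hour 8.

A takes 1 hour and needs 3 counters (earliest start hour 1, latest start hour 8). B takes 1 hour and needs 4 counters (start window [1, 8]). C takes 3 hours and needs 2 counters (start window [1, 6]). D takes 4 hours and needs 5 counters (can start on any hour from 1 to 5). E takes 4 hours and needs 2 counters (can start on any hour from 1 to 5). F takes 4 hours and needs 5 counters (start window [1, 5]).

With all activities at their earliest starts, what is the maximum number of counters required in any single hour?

21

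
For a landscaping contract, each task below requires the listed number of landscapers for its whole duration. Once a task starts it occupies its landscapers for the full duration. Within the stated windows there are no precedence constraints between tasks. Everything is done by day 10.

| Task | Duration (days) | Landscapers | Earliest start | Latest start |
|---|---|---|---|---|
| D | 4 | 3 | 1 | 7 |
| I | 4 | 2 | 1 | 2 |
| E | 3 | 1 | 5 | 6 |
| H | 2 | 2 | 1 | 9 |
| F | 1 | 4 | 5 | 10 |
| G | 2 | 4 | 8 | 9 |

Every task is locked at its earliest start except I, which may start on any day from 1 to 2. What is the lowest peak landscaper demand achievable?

I@1: d1:7  d2:7  d3:5  d4:5  d5:5  d6:1  d7:1  d8:4  d9:4  d10:0 → peak 7
I@2: d1:5  d2:7  d3:5  d4:5  d5:7  d6:1  d7:1  d8:4  d9:4  d10:0 → peak 7
Best is I@1, peak 7.

7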